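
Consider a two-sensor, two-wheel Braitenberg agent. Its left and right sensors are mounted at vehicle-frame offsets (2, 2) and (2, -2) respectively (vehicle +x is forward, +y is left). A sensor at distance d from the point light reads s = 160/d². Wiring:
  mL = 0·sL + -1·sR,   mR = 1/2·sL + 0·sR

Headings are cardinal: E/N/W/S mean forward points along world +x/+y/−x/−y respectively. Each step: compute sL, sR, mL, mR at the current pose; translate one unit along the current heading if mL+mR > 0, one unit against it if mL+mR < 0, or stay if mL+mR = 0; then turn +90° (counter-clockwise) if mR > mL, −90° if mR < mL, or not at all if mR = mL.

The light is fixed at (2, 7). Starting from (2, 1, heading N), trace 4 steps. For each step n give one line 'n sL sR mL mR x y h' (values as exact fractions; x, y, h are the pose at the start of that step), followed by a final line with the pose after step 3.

0 8 8 -8 4 2 1 N
1 32/17 160/29 -160/29 16/17 2 0 W
2 16/9 80/41 -80/41 8/9 3 0 S
3 32/5 160/73 -160/73 16/5 3 1 E
final 4 1 N

n=0: pose=(2,1,N); sL=8, sR=8; mL=-8, mR=4; mL+mR=-4 → advance -1; mR−mL=12 → turn +1·90°
n=1: pose=(2,0,W); sL=32/17, sR=160/29; mL=-160/29, mR=16/17; mL+mR=-2256/493 → advance -1; mR−mL=3184/493 → turn +1·90°
n=2: pose=(3,0,S); sL=16/9, sR=80/41; mL=-80/41, mR=8/9; mL+mR=-392/369 → advance -1; mR−mL=1048/369 → turn +1·90°
n=3: pose=(3,1,E); sL=32/5, sR=160/73; mL=-160/73, mR=16/5; mL+mR=368/365 → advance +1; mR−mL=1968/365 → turn +1·90°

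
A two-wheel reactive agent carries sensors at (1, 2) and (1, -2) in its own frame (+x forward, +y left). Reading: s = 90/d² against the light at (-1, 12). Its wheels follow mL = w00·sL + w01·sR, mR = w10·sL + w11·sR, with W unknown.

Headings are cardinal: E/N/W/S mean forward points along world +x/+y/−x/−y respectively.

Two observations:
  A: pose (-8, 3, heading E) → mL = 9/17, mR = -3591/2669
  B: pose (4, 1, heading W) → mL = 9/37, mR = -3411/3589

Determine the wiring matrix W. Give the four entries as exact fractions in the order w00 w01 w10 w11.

obs A: pose=(-8,3,E) → sL=18/17, sR=90/157, mL=9/17, mR=-3591/2669
obs B: pose=(4,1,W) → sL=18/37, sR=90/97, mL=9/37, mR=-3411/3589
sensor matrix S = [[18/17, 90/157], [18/37, 90/97]]; det S = 6739200/9579041
solve [mL_A; mL_B] = S·[w00; w01] and [mR_A; mR_B] = S·[w10; w11]:
  w00 = 1/2, w01 = 0, w10 = -1, w11 = -1/2

1/2 0 -1 -1/2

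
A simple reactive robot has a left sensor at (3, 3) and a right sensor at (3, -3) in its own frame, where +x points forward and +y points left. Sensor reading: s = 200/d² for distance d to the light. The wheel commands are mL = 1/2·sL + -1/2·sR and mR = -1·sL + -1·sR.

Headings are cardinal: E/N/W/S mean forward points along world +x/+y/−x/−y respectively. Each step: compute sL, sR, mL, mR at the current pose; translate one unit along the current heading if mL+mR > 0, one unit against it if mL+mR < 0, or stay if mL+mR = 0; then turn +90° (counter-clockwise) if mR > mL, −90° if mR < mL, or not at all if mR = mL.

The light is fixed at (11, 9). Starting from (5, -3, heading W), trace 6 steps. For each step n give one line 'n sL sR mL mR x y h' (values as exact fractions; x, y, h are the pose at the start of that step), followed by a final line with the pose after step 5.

n=0: pose=(5,-3,W); sL=100/153, sR=100/81; mL=-400/1377, mR=-2600/1377; mL+mR=-1000/459 → advance -1; mR−mL=-2200/1377 → turn -1·90°
n=1: pose=(6,-3,N); sL=40/29, sR=40/17; mL=-240/493, mR=-1840/493; mL+mR=-2080/493 → advance -1; mR−mL=-1600/493 → turn -1·90°
n=2: pose=(6,-4,E); sL=25/13, sR=10/13; mL=15/26, mR=-35/13; mL+mR=-55/26 → advance -1; mR−mL=-85/26 → turn -1·90°
n=3: pose=(5,-4,S); sL=40/53, sR=200/337; mL=1440/17861, mR=-24080/17861; mL+mR=-22640/17861 → advance -1; mR−mL=-25520/17861 → turn -1·90°
n=4: pose=(5,-3,W); sL=100/153, sR=100/81; mL=-400/1377, mR=-2600/1377; mL+mR=-1000/459 → advance -1; mR−mL=-2200/1377 → turn -1·90°
n=5: pose=(6,-3,N); sL=40/29, sR=40/17; mL=-240/493, mR=-1840/493; mL+mR=-2080/493 → advance -1; mR−mL=-1600/493 → turn -1·90°

0 100/153 100/81 -400/1377 -2600/1377 5 -3 W
1 40/29 40/17 -240/493 -1840/493 6 -3 N
2 25/13 10/13 15/26 -35/13 6 -4 E
3 40/53 200/337 1440/17861 -24080/17861 5 -4 S
4 100/153 100/81 -400/1377 -2600/1377 5 -3 W
5 40/29 40/17 -240/493 -1840/493 6 -3 N
final 6 -4 E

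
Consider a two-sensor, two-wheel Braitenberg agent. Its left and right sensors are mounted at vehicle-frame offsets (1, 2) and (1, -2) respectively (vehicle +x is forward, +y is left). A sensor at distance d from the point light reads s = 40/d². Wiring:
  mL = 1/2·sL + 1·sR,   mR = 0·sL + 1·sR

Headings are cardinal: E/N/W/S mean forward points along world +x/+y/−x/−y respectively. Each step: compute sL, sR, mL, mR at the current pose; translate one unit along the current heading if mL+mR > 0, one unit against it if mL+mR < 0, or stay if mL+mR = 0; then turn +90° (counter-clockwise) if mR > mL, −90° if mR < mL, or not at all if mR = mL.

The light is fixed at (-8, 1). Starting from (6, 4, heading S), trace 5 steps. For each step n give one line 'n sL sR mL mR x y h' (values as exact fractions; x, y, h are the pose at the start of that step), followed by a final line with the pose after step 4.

0 2/13 10/37 167/481 10/37 6 4 S
1 40/169 8/37 2092/6253 8/37 6 3 W
2 4/13 20/117 38/117 20/117 5 3 N
3 40/221 40/197 12780/43537 40/197 5 4 E
4 2/13 10/37 167/481 10/37 6 4 S
final 6 3 W

n=0: pose=(6,4,S); sL=2/13, sR=10/37; mL=167/481, mR=10/37; mL+mR=297/481 → advance +1; mR−mL=-1/13 → turn -1·90°
n=1: pose=(6,3,W); sL=40/169, sR=8/37; mL=2092/6253, mR=8/37; mL+mR=3444/6253 → advance +1; mR−mL=-20/169 → turn -1·90°
n=2: pose=(5,3,N); sL=4/13, sR=20/117; mL=38/117, mR=20/117; mL+mR=58/117 → advance +1; mR−mL=-2/13 → turn -1·90°
n=3: pose=(5,4,E); sL=40/221, sR=40/197; mL=12780/43537, mR=40/197; mL+mR=21620/43537 → advance +1; mR−mL=-20/221 → turn -1·90°
n=4: pose=(6,4,S); sL=2/13, sR=10/37; mL=167/481, mR=10/37; mL+mR=297/481 → advance +1; mR−mL=-1/13 → turn -1·90°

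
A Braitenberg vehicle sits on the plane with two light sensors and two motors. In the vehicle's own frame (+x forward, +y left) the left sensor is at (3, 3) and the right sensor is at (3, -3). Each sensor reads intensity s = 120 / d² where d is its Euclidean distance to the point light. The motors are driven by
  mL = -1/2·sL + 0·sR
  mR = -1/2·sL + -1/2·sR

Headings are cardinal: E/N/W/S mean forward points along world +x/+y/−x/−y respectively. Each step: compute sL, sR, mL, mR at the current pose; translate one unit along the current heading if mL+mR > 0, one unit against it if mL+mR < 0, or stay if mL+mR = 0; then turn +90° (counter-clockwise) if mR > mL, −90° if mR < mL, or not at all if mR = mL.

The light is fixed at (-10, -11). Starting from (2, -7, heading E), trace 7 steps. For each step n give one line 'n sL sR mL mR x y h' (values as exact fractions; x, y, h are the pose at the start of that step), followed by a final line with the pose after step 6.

n=0: pose=(2,-7,E); sL=60/137, sR=60/113; mL=-30/137, mR=-7500/15481; mL+mR=-10890/15481 → advance -1; mR−mL=-30/113 → turn -1·90°
n=1: pose=(1,-7,S); sL=120/197, sR=24/13; mL=-60/197, mR=-3144/2561; mL+mR=-3924/2561 → advance -1; mR−mL=-12/13 → turn -1·90°
n=2: pose=(1,-6,W); sL=30/17, sR=15/16; mL=-15/17, mR=-735/544; mL+mR=-1215/544 → advance -1; mR−mL=-15/32 → turn -1·90°
n=3: pose=(2,-6,N); sL=24/29, sR=120/289; mL=-12/29, mR=-5208/8381; mL+mR=-8676/8381 → advance -1; mR−mL=-60/289 → turn -1·90°
n=4: pose=(2,-7,E); sL=60/137, sR=60/113; mL=-30/137, mR=-7500/15481; mL+mR=-10890/15481 → advance -1; mR−mL=-30/113 → turn -1·90°
n=5: pose=(1,-7,S); sL=120/197, sR=24/13; mL=-60/197, mR=-3144/2561; mL+mR=-3924/2561 → advance -1; mR−mL=-12/13 → turn -1·90°
n=6: pose=(1,-6,W); sL=30/17, sR=15/16; mL=-15/17, mR=-735/544; mL+mR=-1215/544 → advance -1; mR−mL=-15/32 → turn -1·90°

0 60/137 60/113 -30/137 -7500/15481 2 -7 E
1 120/197 24/13 -60/197 -3144/2561 1 -7 S
2 30/17 15/16 -15/17 -735/544 1 -6 W
3 24/29 120/289 -12/29 -5208/8381 2 -6 N
4 60/137 60/113 -30/137 -7500/15481 2 -7 E
5 120/197 24/13 -60/197 -3144/2561 1 -7 S
6 30/17 15/16 -15/17 -735/544 1 -6 W
final 2 -6 N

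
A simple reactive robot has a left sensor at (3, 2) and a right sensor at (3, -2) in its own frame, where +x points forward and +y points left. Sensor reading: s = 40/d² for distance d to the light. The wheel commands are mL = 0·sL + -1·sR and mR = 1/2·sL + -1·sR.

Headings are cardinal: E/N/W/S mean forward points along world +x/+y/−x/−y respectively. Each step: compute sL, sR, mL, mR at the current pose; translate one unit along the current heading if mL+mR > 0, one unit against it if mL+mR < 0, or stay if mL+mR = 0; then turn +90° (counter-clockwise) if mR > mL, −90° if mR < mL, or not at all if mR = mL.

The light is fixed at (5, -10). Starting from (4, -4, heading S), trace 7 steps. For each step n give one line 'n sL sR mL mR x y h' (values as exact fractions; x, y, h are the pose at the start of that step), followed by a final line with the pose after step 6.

n=0: pose=(4,-4,S); sL=4, sR=20/9; mL=-20/9, mR=-2/9; mL+mR=-22/9 → advance -1; mR−mL=2 → turn +1·90°
n=1: pose=(4,-3,E); sL=8/17, sR=40/29; mL=-40/29, mR=-564/493; mL+mR=-1244/493 → advance -1; mR−mL=4/17 → turn +1·90°
n=2: pose=(3,-3,N); sL=10/29, sR=2/5; mL=-2/5, mR=-33/145; mL+mR=-91/145 → advance -1; mR−mL=5/29 → turn +1·90°
n=3: pose=(3,-4,W); sL=40/41, sR=40/89; mL=-40/89, mR=140/3649; mL+mR=-1500/3649 → advance -1; mR−mL=20/41 → turn +1·90°
n=4: pose=(4,-4,S); sL=4, sR=20/9; mL=-20/9, mR=-2/9; mL+mR=-22/9 → advance -1; mR−mL=2 → turn +1·90°
n=5: pose=(4,-3,E); sL=8/17, sR=40/29; mL=-40/29, mR=-564/493; mL+mR=-1244/493 → advance -1; mR−mL=4/17 → turn +1·90°
n=6: pose=(3,-3,N); sL=10/29, sR=2/5; mL=-2/5, mR=-33/145; mL+mR=-91/145 → advance -1; mR−mL=5/29 → turn +1·90°

0 4 20/9 -20/9 -2/9 4 -4 S
1 8/17 40/29 -40/29 -564/493 4 -3 E
2 10/29 2/5 -2/5 -33/145 3 -3 N
3 40/41 40/89 -40/89 140/3649 3 -4 W
4 4 20/9 -20/9 -2/9 4 -4 S
5 8/17 40/29 -40/29 -564/493 4 -3 E
6 10/29 2/5 -2/5 -33/145 3 -3 N
final 3 -4 W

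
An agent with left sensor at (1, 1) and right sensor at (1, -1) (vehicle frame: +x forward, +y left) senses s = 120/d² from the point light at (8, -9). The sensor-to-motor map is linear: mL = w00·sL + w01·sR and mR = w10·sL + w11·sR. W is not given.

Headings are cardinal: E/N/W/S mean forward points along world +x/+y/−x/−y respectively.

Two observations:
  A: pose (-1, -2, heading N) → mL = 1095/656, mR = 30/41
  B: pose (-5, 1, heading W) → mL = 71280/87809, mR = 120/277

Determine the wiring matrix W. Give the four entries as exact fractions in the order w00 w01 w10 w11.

1 1 1 0

obs A: pose=(-1,-2,N) → sL=30/41, sR=15/16, mL=1095/656, mR=30/41
obs B: pose=(-5,1,W) → sL=120/277, sR=120/317, mL=71280/87809, mR=120/277
sensor matrix S = [[30/41, 15/16], [120/277, 120/317]]; det S = -929925/7200338
solve [mL_A; mL_B] = S·[w00; w01] and [mR_A; mR_B] = S·[w10; w11]:
  w00 = 1, w01 = 1, w10 = 1, w11 = 0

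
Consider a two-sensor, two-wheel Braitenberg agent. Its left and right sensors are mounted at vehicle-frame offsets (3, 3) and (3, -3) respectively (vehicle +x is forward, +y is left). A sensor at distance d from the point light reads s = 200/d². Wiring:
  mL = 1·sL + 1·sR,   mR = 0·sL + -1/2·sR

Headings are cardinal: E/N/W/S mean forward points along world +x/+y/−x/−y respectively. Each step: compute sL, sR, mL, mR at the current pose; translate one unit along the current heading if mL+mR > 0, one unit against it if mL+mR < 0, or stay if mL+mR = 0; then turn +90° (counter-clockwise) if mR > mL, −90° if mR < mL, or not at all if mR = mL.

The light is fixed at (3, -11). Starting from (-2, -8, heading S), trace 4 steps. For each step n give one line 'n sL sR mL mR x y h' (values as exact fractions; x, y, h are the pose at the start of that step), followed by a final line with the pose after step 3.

n=0: pose=(-2,-8,S); sL=50, sR=25/8; mL=425/8, mR=-25/16; mL+mR=825/16 → advance +1; mR−mL=-875/16 → turn -1·90°
n=1: pose=(-2,-9,W); sL=40/13, sR=200/89; mL=6160/1157, mR=-100/89; mL+mR=4860/1157 → advance +1; mR−mL=-7460/1157 → turn -1·90°
n=2: pose=(-3,-9,N); sL=100/53, sR=100/17; mL=7000/901, mR=-50/17; mL+mR=4350/901 → advance +1; mR−mL=-9650/901 → turn -1·90°
n=3: pose=(-3,-8,E); sL=40/9, sR=200/9; mL=80/3, mR=-100/9; mL+mR=140/9 → advance +1; mR−mL=-340/9 → turn -1·90°

0 50 25/8 425/8 -25/16 -2 -8 S
1 40/13 200/89 6160/1157 -100/89 -2 -9 W
2 100/53 100/17 7000/901 -50/17 -3 -9 N
3 40/9 200/9 80/3 -100/9 -3 -8 E
final -2 -8 S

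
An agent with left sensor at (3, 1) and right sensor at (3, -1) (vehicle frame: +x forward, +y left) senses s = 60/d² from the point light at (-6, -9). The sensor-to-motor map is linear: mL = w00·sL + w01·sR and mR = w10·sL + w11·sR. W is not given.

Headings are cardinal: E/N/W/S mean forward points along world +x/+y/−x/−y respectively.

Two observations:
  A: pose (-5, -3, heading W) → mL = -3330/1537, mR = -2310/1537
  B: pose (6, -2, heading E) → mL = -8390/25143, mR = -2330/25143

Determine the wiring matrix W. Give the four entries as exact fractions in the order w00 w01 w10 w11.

obs A: pose=(-5,-3,W) → sL=60/29, sR=60/53, mL=-3330/1537, mR=-2310/1537
obs B: pose=(6,-2,E) → sL=60/289, sR=20/87, mL=-8390/25143, mR=-2330/25143
sensor matrix S = [[60/29, 60/53], [60/289, 20/87]]; det S = 3099200/12881597
solve [mL_A; mL_B] = S·[w00; w01] and [mR_A; mR_B] = S·[w10; w11]:
  w00 = -1/2, w01 = -1, w10 = -1, w11 = 1/2

-1/2 -1 -1 1/2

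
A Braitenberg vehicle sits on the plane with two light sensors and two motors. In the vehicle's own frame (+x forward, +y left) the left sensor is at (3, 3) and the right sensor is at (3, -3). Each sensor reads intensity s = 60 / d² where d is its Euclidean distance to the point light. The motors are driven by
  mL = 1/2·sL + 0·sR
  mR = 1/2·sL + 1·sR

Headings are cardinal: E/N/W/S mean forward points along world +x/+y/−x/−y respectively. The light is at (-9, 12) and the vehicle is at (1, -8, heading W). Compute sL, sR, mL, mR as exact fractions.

left sensor world pos  = (-2, -11); dL² = 578
right sensor world pos = (-2, -5); dR² = 338
sL = 60/578 = 30/289
sR = 60/338 = 30/169
mL = 1/2·sL + 0·sR = 15/289
mR = 1/2·sL + 1·sR = 11205/48841

30/289 30/169 15/289 11205/48841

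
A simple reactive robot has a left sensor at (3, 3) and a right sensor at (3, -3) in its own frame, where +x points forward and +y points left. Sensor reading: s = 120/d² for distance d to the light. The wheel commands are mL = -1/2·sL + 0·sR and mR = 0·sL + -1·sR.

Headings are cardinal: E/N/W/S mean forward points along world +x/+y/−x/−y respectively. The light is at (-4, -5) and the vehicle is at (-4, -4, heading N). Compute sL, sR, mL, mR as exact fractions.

24/5 24/5 -12/5 -24/5

left sensor world pos  = (-7, -1); dL² = 25
right sensor world pos = (-1, -1); dR² = 25
sL = 120/25 = 24/5
sR = 120/25 = 24/5
mL = -1/2·sL + 0·sR = -12/5
mR = 0·sL + -1·sR = -24/5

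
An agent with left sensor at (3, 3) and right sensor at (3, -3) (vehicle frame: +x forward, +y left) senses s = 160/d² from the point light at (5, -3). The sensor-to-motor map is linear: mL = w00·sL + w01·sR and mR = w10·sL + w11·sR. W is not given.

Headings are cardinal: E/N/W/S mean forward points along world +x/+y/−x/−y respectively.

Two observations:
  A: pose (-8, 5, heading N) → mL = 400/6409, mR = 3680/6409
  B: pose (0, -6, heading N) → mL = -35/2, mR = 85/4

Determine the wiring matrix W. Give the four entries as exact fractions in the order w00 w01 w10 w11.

obs A: pose=(-8,5,N) → sL=160/377, sR=160/221, mL=400/6409, mR=3680/6409
obs B: pose=(0,-6,N) → sL=5/2, sR=40, mL=-35/2, mR=85/4
sensor matrix S = [[160/377, 160/221], [5/2, 40]]; det S = 97200/6409
solve [mL_A; mL_B] = S·[w00; w01] and [mR_A; mR_B] = S·[w10; w11]:
  w00 = 1, w01 = -1/2, w10 = 1/2, w11 = 1/2

1 -1/2 1/2 1/2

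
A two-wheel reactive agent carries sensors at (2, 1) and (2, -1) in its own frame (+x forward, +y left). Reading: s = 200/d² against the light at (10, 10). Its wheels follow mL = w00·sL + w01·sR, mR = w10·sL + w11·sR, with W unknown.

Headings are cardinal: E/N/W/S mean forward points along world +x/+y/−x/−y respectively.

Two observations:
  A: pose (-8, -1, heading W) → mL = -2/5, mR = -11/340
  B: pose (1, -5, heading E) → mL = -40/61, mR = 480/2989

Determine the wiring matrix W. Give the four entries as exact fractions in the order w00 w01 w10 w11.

obs A: pose=(-8,-1,W) → sL=25/68, sR=2/5, mL=-2/5, mR=-11/340
obs B: pose=(1,-5,E) → sL=40/49, sR=40/61, mL=-40/61, mR=480/2989
sensor matrix S = [[25/68, 2/5], [40/49, 40/61]]; det S = -4342/50813
solve [mL_A; mL_B] = S·[w00; w01] and [mR_A; mR_B] = S·[w10; w11]:
  w00 = 0, w01 = -1, w10 = 1, w11 = -1

0 -1 1 -1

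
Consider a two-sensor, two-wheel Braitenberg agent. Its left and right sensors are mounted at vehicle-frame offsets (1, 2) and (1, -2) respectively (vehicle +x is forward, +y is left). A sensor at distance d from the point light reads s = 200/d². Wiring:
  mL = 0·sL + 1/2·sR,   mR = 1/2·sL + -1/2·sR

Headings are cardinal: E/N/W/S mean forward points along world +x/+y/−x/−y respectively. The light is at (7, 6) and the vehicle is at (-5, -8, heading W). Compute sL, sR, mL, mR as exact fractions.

left sensor world pos  = (-6, -10); dL² = 425
right sensor world pos = (-6, -6); dR² = 313
sL = 200/425 = 8/17
sR = 200/313 = 200/313
mL = 0·sL + 1/2·sR = 100/313
mR = 1/2·sL + -1/2·sR = -448/5321

8/17 200/313 100/313 -448/5321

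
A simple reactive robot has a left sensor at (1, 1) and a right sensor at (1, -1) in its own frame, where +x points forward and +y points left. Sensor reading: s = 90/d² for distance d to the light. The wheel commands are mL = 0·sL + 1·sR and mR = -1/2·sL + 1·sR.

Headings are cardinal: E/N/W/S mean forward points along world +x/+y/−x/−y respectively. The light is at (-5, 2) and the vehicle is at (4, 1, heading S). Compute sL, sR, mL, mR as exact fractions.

left sensor world pos  = (5, 0); dL² = 104
right sensor world pos = (3, 0); dR² = 68
sL = 90/104 = 45/52
sR = 90/68 = 45/34
mL = 0·sL + 1·sR = 45/34
mR = -1/2·sL + 1·sR = 1575/1768

45/52 45/34 45/34 1575/1768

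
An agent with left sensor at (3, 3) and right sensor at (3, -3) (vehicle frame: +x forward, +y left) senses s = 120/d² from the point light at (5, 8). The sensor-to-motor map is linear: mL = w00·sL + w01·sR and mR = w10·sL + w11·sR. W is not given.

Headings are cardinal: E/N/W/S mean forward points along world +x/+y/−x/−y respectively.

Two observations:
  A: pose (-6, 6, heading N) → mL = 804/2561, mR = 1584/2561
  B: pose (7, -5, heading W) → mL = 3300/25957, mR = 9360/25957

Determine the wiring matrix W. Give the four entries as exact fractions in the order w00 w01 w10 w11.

obs A: pose=(-6,6,N) → sL=120/197, sR=24/13, mL=804/2561, mR=1584/2561
obs B: pose=(7,-5,W) → sL=120/257, sR=120/101, mL=3300/25957, mR=9360/25957
sensor matrix S = [[120/197, 24/13], [120/257, 120/101]]; det S = -9192960/66475877
solve [mL_A; mL_B] = S·[w00; w01] and [mR_A; mR_B] = S·[w10; w11]:
  w00 = -1, w01 = 1/2, w10 = -1/2, w11 = 1/2

-1 1/2 -1/2 1/2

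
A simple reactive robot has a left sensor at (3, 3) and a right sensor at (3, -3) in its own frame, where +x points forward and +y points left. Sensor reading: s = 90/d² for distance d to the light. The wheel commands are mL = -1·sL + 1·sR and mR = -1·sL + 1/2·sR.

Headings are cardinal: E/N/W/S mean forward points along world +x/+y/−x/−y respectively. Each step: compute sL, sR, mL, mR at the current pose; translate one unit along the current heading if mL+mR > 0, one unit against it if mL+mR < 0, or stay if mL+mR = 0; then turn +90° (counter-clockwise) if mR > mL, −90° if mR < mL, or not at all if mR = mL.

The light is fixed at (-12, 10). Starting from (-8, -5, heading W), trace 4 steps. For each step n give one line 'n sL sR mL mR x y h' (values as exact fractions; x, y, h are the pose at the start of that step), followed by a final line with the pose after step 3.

0 18/65 18/29 648/1885 63/1885 -8 -5 W
1 5/8 1/2 -1/8 -3/8 -9 -5 N
2 18/41 90/397 -3456/16277 -5301/16277 -9 -6 E
3 45/193 45/181 540/34933 -7605/69866 -10 -6 S
final -10 -5 W

n=0: pose=(-8,-5,W); sL=18/65, sR=18/29; mL=648/1885, mR=63/1885; mL+mR=711/1885 → advance +1; mR−mL=-9/29 → turn -1·90°
n=1: pose=(-9,-5,N); sL=5/8, sR=1/2; mL=-1/8, mR=-3/8; mL+mR=-1/2 → advance -1; mR−mL=-1/4 → turn -1·90°
n=2: pose=(-9,-6,E); sL=18/41, sR=90/397; mL=-3456/16277, mR=-5301/16277; mL+mR=-8757/16277 → advance -1; mR−mL=-45/397 → turn -1·90°
n=3: pose=(-10,-6,S); sL=45/193, sR=45/181; mL=540/34933, mR=-7605/69866; mL+mR=-6525/69866 → advance -1; mR−mL=-45/362 → turn -1·90°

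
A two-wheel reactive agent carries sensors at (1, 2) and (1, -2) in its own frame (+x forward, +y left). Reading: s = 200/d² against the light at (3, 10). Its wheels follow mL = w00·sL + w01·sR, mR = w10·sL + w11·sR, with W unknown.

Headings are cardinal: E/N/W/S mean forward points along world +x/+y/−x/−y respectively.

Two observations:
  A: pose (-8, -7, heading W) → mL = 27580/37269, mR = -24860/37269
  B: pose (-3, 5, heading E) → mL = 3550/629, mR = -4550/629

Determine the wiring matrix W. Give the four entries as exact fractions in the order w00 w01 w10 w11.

obs A: pose=(-8,-7,W) → sL=40/101, sR=200/369, mL=27580/37269, mR=-24860/37269
obs B: pose=(-3,5,E) → sL=100/17, sR=100/37, mL=3550/629, mR=-4550/629
sensor matrix S = [[40/101, 200/369], [100/17, 100/37]]; det S = -49648000/23442201
solve [mL_A; mL_B] = S·[w00; w01] and [mR_A; mR_B] = S·[w10; w11]:
  w00 = 1/2, w01 = 1, w10 = -1, w11 = -1/2

1/2 1 -1 -1/2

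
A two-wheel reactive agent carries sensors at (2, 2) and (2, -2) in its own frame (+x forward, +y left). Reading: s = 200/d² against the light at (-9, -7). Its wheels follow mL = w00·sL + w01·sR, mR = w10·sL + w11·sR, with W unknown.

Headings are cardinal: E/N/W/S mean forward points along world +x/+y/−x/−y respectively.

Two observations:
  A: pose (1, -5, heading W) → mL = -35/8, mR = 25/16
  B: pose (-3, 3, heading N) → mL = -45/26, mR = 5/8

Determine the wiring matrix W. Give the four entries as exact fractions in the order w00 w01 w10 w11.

-1 -1/2 1/2 0

obs A: pose=(1,-5,W) → sL=25/8, sR=5/2, mL=-35/8, mR=25/16
obs B: pose=(-3,3,N) → sL=5/4, sR=25/26, mL=-45/26, mR=5/8
sensor matrix S = [[25/8, 5/2], [5/4, 25/26]]; det S = -25/208
solve [mL_A; mL_B] = S·[w00; w01] and [mR_A; mR_B] = S·[w10; w11]:
  w00 = -1, w01 = -1/2, w10 = 1/2, w11 = 0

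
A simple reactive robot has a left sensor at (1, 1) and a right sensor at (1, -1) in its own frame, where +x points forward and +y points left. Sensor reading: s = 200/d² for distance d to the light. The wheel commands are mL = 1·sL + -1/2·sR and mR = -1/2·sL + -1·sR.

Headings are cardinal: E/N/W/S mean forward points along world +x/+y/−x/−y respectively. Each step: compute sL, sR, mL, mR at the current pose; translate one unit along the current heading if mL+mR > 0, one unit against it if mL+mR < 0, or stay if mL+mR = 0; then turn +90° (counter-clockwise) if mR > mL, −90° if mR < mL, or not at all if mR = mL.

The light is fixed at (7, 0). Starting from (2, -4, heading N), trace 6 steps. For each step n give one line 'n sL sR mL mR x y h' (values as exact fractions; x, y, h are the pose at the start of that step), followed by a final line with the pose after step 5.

0 40/9 8 4/9 -92/9 2 -4 N
1 25/4 50/13 225/52 -725/104 2 -5 E
2 200/61 40/17 2180/1037 -4140/1037 1 -5 S
3 100/37 100/29 1050/1073 -5150/1073 1 -4 W
4 40/9 8 4/9 -92/9 2 -4 N
5 25/4 50/13 225/52 -725/104 2 -5 E
final 1 -5 S

n=0: pose=(2,-4,N); sL=40/9, sR=8; mL=4/9, mR=-92/9; mL+mR=-88/9 → advance -1; mR−mL=-32/3 → turn -1·90°
n=1: pose=(2,-5,E); sL=25/4, sR=50/13; mL=225/52, mR=-725/104; mL+mR=-275/104 → advance -1; mR−mL=-1175/104 → turn -1·90°
n=2: pose=(1,-5,S); sL=200/61, sR=40/17; mL=2180/1037, mR=-4140/1037; mL+mR=-1960/1037 → advance -1; mR−mL=-6320/1037 → turn -1·90°
n=3: pose=(1,-4,W); sL=100/37, sR=100/29; mL=1050/1073, mR=-5150/1073; mL+mR=-4100/1073 → advance -1; mR−mL=-6200/1073 → turn -1·90°
n=4: pose=(2,-4,N); sL=40/9, sR=8; mL=4/9, mR=-92/9; mL+mR=-88/9 → advance -1; mR−mL=-32/3 → turn -1·90°
n=5: pose=(2,-5,E); sL=25/4, sR=50/13; mL=225/52, mR=-725/104; mL+mR=-275/104 → advance -1; mR−mL=-1175/104 → turn -1·90°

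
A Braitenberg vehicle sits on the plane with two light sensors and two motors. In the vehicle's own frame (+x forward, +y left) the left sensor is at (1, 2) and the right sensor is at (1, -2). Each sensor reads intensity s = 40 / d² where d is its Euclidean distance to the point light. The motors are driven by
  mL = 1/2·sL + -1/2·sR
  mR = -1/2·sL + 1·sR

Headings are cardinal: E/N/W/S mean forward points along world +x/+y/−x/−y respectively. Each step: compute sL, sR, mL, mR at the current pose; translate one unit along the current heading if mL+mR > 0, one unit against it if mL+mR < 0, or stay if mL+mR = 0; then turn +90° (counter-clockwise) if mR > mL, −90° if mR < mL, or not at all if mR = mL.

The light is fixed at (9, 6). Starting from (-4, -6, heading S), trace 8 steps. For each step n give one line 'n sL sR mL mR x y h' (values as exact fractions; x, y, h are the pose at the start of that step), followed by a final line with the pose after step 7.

0 4/29 20/197 104/5713 186/5713 -4 -6 S
1 8/53 40/369 416/19557 644/19557 -4 -7 E
2 2/17 10/61 -24/1037 109/1037 -3 -7 N
3 8/73 40/269 -384/19637 1844/19637 -3 -6 W
4 4/29 20/197 104/5713 186/5713 -4 -6 S
5 8/53 40/369 416/19557 644/19557 -4 -7 E
6 2/17 10/61 -24/1037 109/1037 -3 -7 N
7 8/73 40/269 -384/19637 1844/19637 -3 -6 W
final -4 -6 S

n=0: pose=(-4,-6,S); sL=4/29, sR=20/197; mL=104/5713, mR=186/5713; mL+mR=10/197 → advance +1; mR−mL=82/5713 → turn +1·90°
n=1: pose=(-4,-7,E); sL=8/53, sR=40/369; mL=416/19557, mR=644/19557; mL+mR=20/369 → advance +1; mR−mL=76/6519 → turn +1·90°
n=2: pose=(-3,-7,N); sL=2/17, sR=10/61; mL=-24/1037, mR=109/1037; mL+mR=5/61 → advance +1; mR−mL=133/1037 → turn +1·90°
n=3: pose=(-3,-6,W); sL=8/73, sR=40/269; mL=-384/19637, mR=1844/19637; mL+mR=20/269 → advance +1; mR−mL=2228/19637 → turn +1·90°
n=4: pose=(-4,-6,S); sL=4/29, sR=20/197; mL=104/5713, mR=186/5713; mL+mR=10/197 → advance +1; mR−mL=82/5713 → turn +1·90°
n=5: pose=(-4,-7,E); sL=8/53, sR=40/369; mL=416/19557, mR=644/19557; mL+mR=20/369 → advance +1; mR−mL=76/6519 → turn +1·90°
n=6: pose=(-3,-7,N); sL=2/17, sR=10/61; mL=-24/1037, mR=109/1037; mL+mR=5/61 → advance +1; mR−mL=133/1037 → turn +1·90°
n=7: pose=(-3,-6,W); sL=8/73, sR=40/269; mL=-384/19637, mR=1844/19637; mL+mR=20/269 → advance +1; mR−mL=2228/19637 → turn +1·90°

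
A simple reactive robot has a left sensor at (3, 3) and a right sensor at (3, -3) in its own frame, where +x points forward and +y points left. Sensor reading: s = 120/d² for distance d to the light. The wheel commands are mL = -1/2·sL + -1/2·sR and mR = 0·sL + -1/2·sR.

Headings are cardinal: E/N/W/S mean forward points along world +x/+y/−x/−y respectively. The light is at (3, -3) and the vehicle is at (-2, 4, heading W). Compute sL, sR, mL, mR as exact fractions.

3/2 30/41 -183/164 -15/41

left sensor world pos  = (-5, 1); dL² = 80
right sensor world pos = (-5, 7); dR² = 164
sL = 120/80 = 3/2
sR = 120/164 = 30/41
mL = -1/2·sL + -1/2·sR = -183/164
mR = 0·sL + -1/2·sR = -15/41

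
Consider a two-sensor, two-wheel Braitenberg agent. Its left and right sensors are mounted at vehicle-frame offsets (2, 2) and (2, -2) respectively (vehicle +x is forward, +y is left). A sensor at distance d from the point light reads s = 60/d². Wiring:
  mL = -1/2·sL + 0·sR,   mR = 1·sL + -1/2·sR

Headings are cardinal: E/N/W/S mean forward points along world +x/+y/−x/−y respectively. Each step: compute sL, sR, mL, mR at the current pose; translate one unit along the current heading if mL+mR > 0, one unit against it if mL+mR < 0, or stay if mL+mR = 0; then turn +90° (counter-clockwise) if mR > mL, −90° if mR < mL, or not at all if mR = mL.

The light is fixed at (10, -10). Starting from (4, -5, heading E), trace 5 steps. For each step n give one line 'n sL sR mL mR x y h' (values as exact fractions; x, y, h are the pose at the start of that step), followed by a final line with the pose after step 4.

n=0: pose=(4,-5,E); sL=12/13, sR=12/5; mL=-6/13, mR=-18/65; mL+mR=-48/65 → advance -1; mR−mL=12/65 → turn +1·90°
n=1: pose=(3,-5,N); sL=6/13, sR=30/37; mL=-3/13, mR=27/481; mL+mR=-84/481 → advance -1; mR−mL=138/481 → turn +1·90°
n=2: pose=(3,-6,W); sL=12/17, sR=20/39; mL=-6/17, mR=298/663; mL+mR=64/663 → advance +1; mR−mL=532/663 → turn +1·90°
n=3: pose=(2,-6,S); sL=3/2, sR=15/26; mL=-3/4, mR=63/52; mL+mR=6/13 → advance +1; mR−mL=51/26 → turn +1·90°
n=4: pose=(2,-7,E); sL=60/61, sR=60/37; mL=-30/61, mR=390/2257; mL+mR=-720/2257 → advance -1; mR−mL=1500/2257 → turn +1·90°

0 12/13 12/5 -6/13 -18/65 4 -5 E
1 6/13 30/37 -3/13 27/481 3 -5 N
2 12/17 20/39 -6/17 298/663 3 -6 W
3 3/2 15/26 -3/4 63/52 2 -6 S
4 60/61 60/37 -30/61 390/2257 2 -7 E
final 1 -7 N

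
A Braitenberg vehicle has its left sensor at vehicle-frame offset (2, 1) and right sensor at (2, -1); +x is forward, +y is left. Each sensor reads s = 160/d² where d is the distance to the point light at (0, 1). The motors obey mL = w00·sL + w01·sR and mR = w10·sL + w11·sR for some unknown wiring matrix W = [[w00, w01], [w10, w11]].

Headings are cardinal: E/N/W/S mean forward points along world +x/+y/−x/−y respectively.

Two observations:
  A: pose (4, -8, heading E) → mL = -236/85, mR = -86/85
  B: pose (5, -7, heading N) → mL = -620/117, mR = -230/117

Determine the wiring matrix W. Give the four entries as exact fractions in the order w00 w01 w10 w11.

-1 -1 -1 1/2

obs A: pose=(4,-8,E) → sL=8/5, sR=20/17, mL=-236/85, mR=-86/85
obs B: pose=(5,-7,N) → sL=40/13, sR=20/9, mL=-620/117, mR=-230/117
sensor matrix S = [[8/5, 20/17], [40/13, 20/9]]; det S = -128/1989
solve [mL_A; mL_B] = S·[w00; w01] and [mR_A; mR_B] = S·[w10; w11]:
  w00 = -1, w01 = -1, w10 = -1, w11 = 1/2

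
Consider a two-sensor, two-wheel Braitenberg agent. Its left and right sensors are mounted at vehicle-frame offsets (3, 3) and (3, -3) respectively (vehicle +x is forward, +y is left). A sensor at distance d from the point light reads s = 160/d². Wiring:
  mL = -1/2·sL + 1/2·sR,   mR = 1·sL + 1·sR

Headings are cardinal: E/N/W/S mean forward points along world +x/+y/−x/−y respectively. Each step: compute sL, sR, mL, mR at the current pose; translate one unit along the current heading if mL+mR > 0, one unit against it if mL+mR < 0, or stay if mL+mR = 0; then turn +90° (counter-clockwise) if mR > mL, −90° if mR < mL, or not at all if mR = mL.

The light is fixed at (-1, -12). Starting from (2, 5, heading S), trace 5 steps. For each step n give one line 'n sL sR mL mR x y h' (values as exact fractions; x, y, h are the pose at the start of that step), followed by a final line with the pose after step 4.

0 20/29 40/49 90/1421 2140/1421 2 5 S
1 160/397 32/41 3072/16277 19264/16277 2 4 E
2 80/181 16/41 -192/7421 6176/7421 3 4 N
3 160/197 160/401 -16320/78997 95680/78997 3 5 W
4 20/29 40/49 90/1421 2140/1421 2 5 S
final 2 4 E

n=0: pose=(2,5,S); sL=20/29, sR=40/49; mL=90/1421, mR=2140/1421; mL+mR=2230/1421 → advance +1; mR−mL=2050/1421 → turn +1·90°
n=1: pose=(2,4,E); sL=160/397, sR=32/41; mL=3072/16277, mR=19264/16277; mL+mR=22336/16277 → advance +1; mR−mL=16192/16277 → turn +1·90°
n=2: pose=(3,4,N); sL=80/181, sR=16/41; mL=-192/7421, mR=6176/7421; mL+mR=5984/7421 → advance +1; mR−mL=6368/7421 → turn +1·90°
n=3: pose=(3,5,W); sL=160/197, sR=160/401; mL=-16320/78997, mR=95680/78997; mL+mR=79360/78997 → advance +1; mR−mL=112000/78997 → turn +1·90°
n=4: pose=(2,5,S); sL=20/29, sR=40/49; mL=90/1421, mR=2140/1421; mL+mR=2230/1421 → advance +1; mR−mL=2050/1421 → turn +1·90°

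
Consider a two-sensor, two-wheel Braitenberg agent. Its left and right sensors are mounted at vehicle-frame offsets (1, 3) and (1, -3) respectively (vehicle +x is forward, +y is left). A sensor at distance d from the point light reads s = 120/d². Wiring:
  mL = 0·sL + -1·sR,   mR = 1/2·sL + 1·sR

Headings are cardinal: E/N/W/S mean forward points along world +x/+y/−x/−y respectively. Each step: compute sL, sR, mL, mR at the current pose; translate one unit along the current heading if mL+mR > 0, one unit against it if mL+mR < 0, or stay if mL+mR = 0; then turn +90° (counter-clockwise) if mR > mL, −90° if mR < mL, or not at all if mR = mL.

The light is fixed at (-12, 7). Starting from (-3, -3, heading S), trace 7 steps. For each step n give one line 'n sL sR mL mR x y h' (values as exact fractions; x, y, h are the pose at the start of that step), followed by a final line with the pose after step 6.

0 24/53 120/157 -120/157 8244/8321 -3 -3 S
1 30/41 15/37 -15/37 1170/1517 -3 -4 E
2 120/149 120/269 -120/269 34020/40081 -2 -4 N
3 12/25 12/13 -12/13 378/325 -2 -3 W
4 24/53 120/157 -120/157 8244/8321 -3 -3 S
5 30/41 15/37 -15/37 1170/1517 -3 -4 E
6 120/149 120/269 -120/269 34020/40081 -2 -4 N
final -2 -3 W

n=0: pose=(-3,-3,S); sL=24/53, sR=120/157; mL=-120/157, mR=8244/8321; mL+mR=12/53 → advance +1; mR−mL=14604/8321 → turn +1·90°
n=1: pose=(-3,-4,E); sL=30/41, sR=15/37; mL=-15/37, mR=1170/1517; mL+mR=15/41 → advance +1; mR−mL=1785/1517 → turn +1·90°
n=2: pose=(-2,-4,N); sL=120/149, sR=120/269; mL=-120/269, mR=34020/40081; mL+mR=60/149 → advance +1; mR−mL=51900/40081 → turn +1·90°
n=3: pose=(-2,-3,W); sL=12/25, sR=12/13; mL=-12/13, mR=378/325; mL+mR=6/25 → advance +1; mR−mL=678/325 → turn +1·90°
n=4: pose=(-3,-3,S); sL=24/53, sR=120/157; mL=-120/157, mR=8244/8321; mL+mR=12/53 → advance +1; mR−mL=14604/8321 → turn +1·90°
n=5: pose=(-3,-4,E); sL=30/41, sR=15/37; mL=-15/37, mR=1170/1517; mL+mR=15/41 → advance +1; mR−mL=1785/1517 → turn +1·90°
n=6: pose=(-2,-4,N); sL=120/149, sR=120/269; mL=-120/269, mR=34020/40081; mL+mR=60/149 → advance +1; mR−mL=51900/40081 → turn +1·90°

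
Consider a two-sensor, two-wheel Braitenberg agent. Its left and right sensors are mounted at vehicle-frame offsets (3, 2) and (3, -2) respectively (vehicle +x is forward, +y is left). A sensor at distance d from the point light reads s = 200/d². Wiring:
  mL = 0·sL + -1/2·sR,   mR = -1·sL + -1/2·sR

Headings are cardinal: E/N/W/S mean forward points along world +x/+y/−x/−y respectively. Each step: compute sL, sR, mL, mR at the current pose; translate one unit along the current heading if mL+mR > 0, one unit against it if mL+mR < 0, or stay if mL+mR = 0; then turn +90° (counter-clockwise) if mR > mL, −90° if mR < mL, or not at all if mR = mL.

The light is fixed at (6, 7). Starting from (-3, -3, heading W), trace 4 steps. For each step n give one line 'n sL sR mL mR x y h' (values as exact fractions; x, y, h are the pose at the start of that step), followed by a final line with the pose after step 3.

0 25/36 25/26 -25/52 -275/234 -3 -3 W
1 200/149 40/17 -20/17 -6380/2533 -2 -3 N
2 100/53 100/97 -50/97 -12350/5141 -2 -4 E
3 40/49 200/317 -100/317 -17580/15533 -3 -4 S
final -3 -3 W

n=0: pose=(-3,-3,W); sL=25/36, sR=25/26; mL=-25/52, mR=-275/234; mL+mR=-775/468 → advance -1; mR−mL=-25/36 → turn -1·90°
n=1: pose=(-2,-3,N); sL=200/149, sR=40/17; mL=-20/17, mR=-6380/2533; mL+mR=-9360/2533 → advance -1; mR−mL=-200/149 → turn -1·90°
n=2: pose=(-2,-4,E); sL=100/53, sR=100/97; mL=-50/97, mR=-12350/5141; mL+mR=-15000/5141 → advance -1; mR−mL=-100/53 → turn -1·90°
n=3: pose=(-3,-4,S); sL=40/49, sR=200/317; mL=-100/317, mR=-17580/15533; mL+mR=-22480/15533 → advance -1; mR−mL=-40/49 → turn -1·90°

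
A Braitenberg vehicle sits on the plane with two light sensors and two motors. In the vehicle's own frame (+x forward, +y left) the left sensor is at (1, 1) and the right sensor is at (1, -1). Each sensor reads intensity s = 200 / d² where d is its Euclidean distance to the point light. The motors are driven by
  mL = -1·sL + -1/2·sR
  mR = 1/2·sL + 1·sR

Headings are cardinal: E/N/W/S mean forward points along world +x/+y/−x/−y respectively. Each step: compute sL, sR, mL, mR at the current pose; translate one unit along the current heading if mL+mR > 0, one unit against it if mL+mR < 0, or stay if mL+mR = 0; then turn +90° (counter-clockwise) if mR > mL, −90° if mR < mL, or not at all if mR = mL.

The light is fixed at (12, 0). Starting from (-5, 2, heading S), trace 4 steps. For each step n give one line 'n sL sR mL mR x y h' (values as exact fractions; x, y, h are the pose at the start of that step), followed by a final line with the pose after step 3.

n=0: pose=(-5,2,S); sL=200/257, sR=8/13; mL=-3628/3341, mR=3356/3341; mL+mR=-272/3341 → advance -1; mR−mL=6984/3341 → turn +1·90°
n=1: pose=(-5,3,E); sL=25/34, sR=10/13; mL=-495/442, mR=1005/884; mL+mR=15/884 → advance +1; mR−mL=1995/884 → turn +1·90°
n=2: pose=(-4,3,N); sL=40/61, sR=200/241; mL=-15740/14701, mR=17020/14701; mL+mR=1280/14701 → advance +1; mR−mL=32760/14701 → turn +1·90°
n=3: pose=(-4,4,W); sL=100/149, sR=100/157; mL=-23150/23393, mR=22750/23393; mL+mR=-400/23393 → advance -1; mR−mL=45900/23393 → turn +1·90°

0 200/257 8/13 -3628/3341 3356/3341 -5 2 S
1 25/34 10/13 -495/442 1005/884 -5 3 E
2 40/61 200/241 -15740/14701 17020/14701 -4 3 N
3 100/149 100/157 -23150/23393 22750/23393 -4 4 W
final -3 4 S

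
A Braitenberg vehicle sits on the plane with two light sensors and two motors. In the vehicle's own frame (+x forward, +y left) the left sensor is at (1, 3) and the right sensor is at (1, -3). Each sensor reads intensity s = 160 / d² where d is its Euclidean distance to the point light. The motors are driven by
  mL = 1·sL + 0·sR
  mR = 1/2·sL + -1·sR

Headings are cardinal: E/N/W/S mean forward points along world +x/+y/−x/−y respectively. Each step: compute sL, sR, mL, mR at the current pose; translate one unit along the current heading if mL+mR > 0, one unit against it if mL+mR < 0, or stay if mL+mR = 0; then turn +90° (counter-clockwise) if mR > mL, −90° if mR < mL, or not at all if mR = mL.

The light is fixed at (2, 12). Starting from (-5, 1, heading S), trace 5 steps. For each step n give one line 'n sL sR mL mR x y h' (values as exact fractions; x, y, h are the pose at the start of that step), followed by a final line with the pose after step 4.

n=0: pose=(-5,1,S); sL=1, sR=40/61; mL=1, mR=-19/122; mL+mR=103/122 → advance +1; mR−mL=-141/122 → turn -1·90°
n=1: pose=(-5,0,W); sL=160/289, sR=32/29; mL=160/289, mR=-6928/8381; mL+mR=-2288/8381 → advance -1; mR−mL=-11568/8381 → turn -1·90°
n=2: pose=(-4,0,N); sL=80/101, sR=16/13; mL=80/101, mR=-1096/1313; mL+mR=-56/1313 → advance -1; mR−mL=-2136/1313 → turn -1·90°
n=3: pose=(-4,-1,E); sL=32/25, sR=160/281; mL=32/25, mR=496/7025; mL+mR=9488/7025 → advance +1; mR−mL=-8496/7025 → turn -1·90°
n=4: pose=(-3,-1,S); sL=4/5, sR=8/13; mL=4/5, mR=-14/65; mL+mR=38/65 → advance +1; mR−mL=-66/65 → turn -1·90°

0 1 40/61 1 -19/122 -5 1 S
1 160/289 32/29 160/289 -6928/8381 -5 0 W
2 80/101 16/13 80/101 -1096/1313 -4 0 N
3 32/25 160/281 32/25 496/7025 -4 -1 E
4 4/5 8/13 4/5 -14/65 -3 -1 S
final -3 -2 W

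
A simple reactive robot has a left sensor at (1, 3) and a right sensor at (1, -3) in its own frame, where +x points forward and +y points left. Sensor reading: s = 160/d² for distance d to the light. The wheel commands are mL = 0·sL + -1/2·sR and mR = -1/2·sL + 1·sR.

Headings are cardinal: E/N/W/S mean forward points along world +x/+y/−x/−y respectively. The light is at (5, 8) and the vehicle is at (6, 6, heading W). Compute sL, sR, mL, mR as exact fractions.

32/5 160 -80 784/5

left sensor world pos  = (5, 3); dL² = 25
right sensor world pos = (5, 9); dR² = 1
sL = 160/25 = 32/5
sR = 160/1 = 160
mL = 0·sL + -1/2·sR = -80
mR = -1/2·sL + 1·sR = 784/5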